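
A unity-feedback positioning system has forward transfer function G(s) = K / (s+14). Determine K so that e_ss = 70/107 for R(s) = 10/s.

System type = 0 (no poles at s=0).
K_p = lim_{s→0} G(s) = K / (14) = (1/14)·K.
e_ss = 10/(1 + K_p) = 70/107 ⇒ 1 + (1/14)·K = 107/7 ⇒ K = 200.

200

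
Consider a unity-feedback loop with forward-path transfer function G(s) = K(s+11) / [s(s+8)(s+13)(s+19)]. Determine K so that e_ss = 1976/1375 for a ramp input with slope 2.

250

The open loop has one pole at the origin → type 1 system.
K_v = lim_{s→0} s·G(s) = K·11 / (8·13·19) = (11/1976)·K.
e_ss = 2/K_v = 1976/1375 ⇒ K_v = 1375/988 ⇒ K = (1375/988)/(11/1976) = 250.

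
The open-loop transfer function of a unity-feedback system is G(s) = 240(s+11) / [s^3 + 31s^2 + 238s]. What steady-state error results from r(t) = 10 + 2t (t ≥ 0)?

Factoring s from the denominator leaves a polynomial with constant term 238, so the system is type 1. Treating each term separately:
  • 10: tracked with zero error.
  • 2t: e_ss = 2/K_v with K_v=1320/119 → 119/660.
Total e_ss = 119/660.

119/660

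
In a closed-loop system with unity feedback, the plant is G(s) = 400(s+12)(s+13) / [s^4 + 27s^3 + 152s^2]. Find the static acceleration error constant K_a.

7800/19

Factoring s^2 from the denominator leaves a polynomial with constant term 152, so the system is type 2.
K_a = lim_{s→0} s^2·G(s) = 400·12·13 / 152 = 7800/19.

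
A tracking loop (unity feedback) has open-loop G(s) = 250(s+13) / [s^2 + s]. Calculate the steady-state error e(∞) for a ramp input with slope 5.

1/650

The denominator has no term below s — 1 pole at s=0, type 1.
K_v = lim_{s→0} s·G(s) = 250·13 / 1 = 3250.
e_ss = 5/K_v = 5/3250 = 1/650.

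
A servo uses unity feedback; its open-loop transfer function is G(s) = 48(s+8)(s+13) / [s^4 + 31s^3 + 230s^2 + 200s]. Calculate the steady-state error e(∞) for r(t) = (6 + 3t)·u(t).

25/208

Lowest-order denominator term is 200s, so the open loop has 1 pole at the origin → type 1 system. Taking each input component in turn:
  • 6: tracked with zero error.
  • 3t: e_ss = 3/K_v with K_v=24.96 → 25/208.
Total e_ss = 25/208.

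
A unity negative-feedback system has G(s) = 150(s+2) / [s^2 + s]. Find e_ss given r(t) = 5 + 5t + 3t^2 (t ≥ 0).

The denominator has no term below s — 1 pole at s=0, type 1. By superposition:
  • 5: tracked with zero error.
  • 5t: e_ss = 5/K_v with K_v=300 → 1/60.
  • 3t^2: a type-1 system cannot track it, e_ss → ∞.
The unbounded component dominates.

infinity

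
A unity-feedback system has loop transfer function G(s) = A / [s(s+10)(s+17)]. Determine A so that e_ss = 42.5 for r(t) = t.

System type = 1 (one pole at s=0).
K_v = lim_{s→0} s·G(s) = A / (10·17) = (1/170)·A.
e_ss = 1/K_v = 42.5 ⇒ K_v = 2/85 ⇒ A = (2/85)/(1/170) = 4.

4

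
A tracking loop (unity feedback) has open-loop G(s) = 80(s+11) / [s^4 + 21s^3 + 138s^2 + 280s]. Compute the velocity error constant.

22/7

The denominator has no term below 280s — 1 pole at s=0, type 1.
K_v = lim_{s→0} s·G(s) = 80·11 / 280 = 22/7.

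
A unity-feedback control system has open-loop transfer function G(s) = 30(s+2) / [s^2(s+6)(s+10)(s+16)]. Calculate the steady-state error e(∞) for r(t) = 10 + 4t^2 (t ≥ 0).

The open loop has two poles at the origin → type 2 system. Treating each term separately:
  • 10: tracked with zero error.
  • 4t^2: e_ss = 8/K_a with K_a=0.0625 → 128.
Total e_ss = 128.

128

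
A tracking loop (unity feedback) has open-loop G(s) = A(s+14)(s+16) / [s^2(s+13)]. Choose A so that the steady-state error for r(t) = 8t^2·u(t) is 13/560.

40

G(s) has two factors of s in the denominator, so the system is type 2.
K_a = lim_{s→0} s^2·G(s) = A·14·16 / (13) = (224/13)·A.
e_ss = 16/K_a = 13/560 ⇒ K_a = 8960/13 ⇒ A = (8960/13)/(224/13) = 40.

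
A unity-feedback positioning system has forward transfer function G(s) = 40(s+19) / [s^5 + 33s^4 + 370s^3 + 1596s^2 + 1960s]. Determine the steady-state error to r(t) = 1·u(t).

Lowest-order denominator term is 1960s, so the open loop has 1 pole at the origin → type 1 system.
K_p = ∞ for a type-1 system; e_ss to a step is zero.

0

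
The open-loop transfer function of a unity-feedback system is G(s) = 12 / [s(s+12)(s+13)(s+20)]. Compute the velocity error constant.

1/260

The open loop has one pole at the origin → type 1 system.
K_v = lim_{s→0} s·G(s) = 12 / (12·13·20) = 1/260.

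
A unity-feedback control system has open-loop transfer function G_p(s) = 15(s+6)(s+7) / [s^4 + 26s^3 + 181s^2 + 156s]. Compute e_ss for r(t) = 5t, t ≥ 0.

The denominator has no term below 156s — 1 pole at s=0, type 1.
K_v = lim_{s→0} s·G_p(s) = 15·6·7 / 156 = 105/26.
e_ss = 5/K_v = 5/(105/26) = 26/21.

26/21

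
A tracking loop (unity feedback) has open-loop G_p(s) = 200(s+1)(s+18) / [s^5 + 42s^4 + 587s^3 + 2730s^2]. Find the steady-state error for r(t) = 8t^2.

Lowest-order denominator term is 2730s^2, so the open loop has 2 poles at the origin → type 2 system.
K_a = lim_{s→0} s^2·G_p(s) = 200·1·18 / 2730 = 120/91.
r(t) = 8t^2 gives R(s) = 16/s^3.
e_ss = 16/K_a = 16/(120/91) = 182/15.

182/15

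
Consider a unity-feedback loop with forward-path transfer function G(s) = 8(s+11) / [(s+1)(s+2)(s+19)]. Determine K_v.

The open loop has no poles at the origin → type 0 system.
K_v = lim_{s→0} s·G(s) = 0 (the extra factor of s kills the finite limit).

0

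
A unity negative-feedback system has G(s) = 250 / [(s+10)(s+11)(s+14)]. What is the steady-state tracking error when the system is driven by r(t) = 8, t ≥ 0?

1232/179

System type = 0 (no poles at s=0).
K_p = lim_{s→0} G(s) = 250 / (10·11·14) = 25/154.
e_ss = 8/(1 + K_p) = 8/(179/154) = 1232/179.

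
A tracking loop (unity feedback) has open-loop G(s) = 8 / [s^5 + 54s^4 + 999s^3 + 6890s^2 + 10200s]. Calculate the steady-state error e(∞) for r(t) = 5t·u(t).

Factoring s from the denominator leaves a polynomial with constant term 10200, so the system is type 1.
K_v = lim_{s→0} s·G(s) = 8 / 10200 = 1/1275.
e_ss = 5/K_v = 5/(1/1275) = 6375.

6375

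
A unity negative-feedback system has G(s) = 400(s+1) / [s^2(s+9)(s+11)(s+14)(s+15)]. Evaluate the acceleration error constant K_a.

Two free integrators in G(s): this is a type 2 system.
K_a = lim_{s→0} s^2·G(s) = 400·1 / (9·11·14·15) = 40/2079.

40/2079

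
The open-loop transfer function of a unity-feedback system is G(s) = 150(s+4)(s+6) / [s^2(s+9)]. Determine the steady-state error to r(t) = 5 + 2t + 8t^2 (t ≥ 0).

G(s) has two factors of s in the denominator, so the system is type 2. Treating each term separately:
  • 5: tracked with zero error.
  • 2t: tracked with zero error.
  • 8t^2: e_ss = 16/K_a with K_a=400 → 0.04.
Total e_ss = 0.04.

0.04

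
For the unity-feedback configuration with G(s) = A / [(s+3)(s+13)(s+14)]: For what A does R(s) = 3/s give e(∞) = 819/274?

2

G(s) has no factors of s in the denominator, so the system is type 0.
K_p = lim_{s→0} G(s) = A / (3·13·14) = (1/546)·A.
e_ss = 3/(1 + K_p) = 819/274 ⇒ 1 + (1/546)·A = 274/273 ⇒ A = 2.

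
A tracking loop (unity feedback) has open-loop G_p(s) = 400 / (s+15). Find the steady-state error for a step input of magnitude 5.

15/83

System type = 0 (no poles at s=0).
K_p = lim_{s→0} G_p(s) = 400 / (15) = 80/3.
e_ss = 5/(1 + K_p) = 5/(83/3) = 15/83.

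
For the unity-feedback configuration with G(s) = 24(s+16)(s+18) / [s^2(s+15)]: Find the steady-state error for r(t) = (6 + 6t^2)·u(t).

The open loop has two poles at the origin → type 2 system. By superposition:
  • 6: tracked with zero error.
  • 6t^2: e_ss = 12/K_a with K_a=460.8 → 5/192.
Total e_ss = 5/192.

5/192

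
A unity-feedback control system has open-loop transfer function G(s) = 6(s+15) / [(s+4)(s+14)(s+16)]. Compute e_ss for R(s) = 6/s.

The open loop has no poles at the origin → type 0 system.
K_p = lim_{s→0} G(s) = 6·15 / (4·14·16) = 45/448.
e_ss = 6/(1 + K_p) = 6/(493/448) = 2688/493.

2688/493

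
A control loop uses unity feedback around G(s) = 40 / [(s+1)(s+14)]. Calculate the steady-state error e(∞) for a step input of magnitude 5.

35/27

The open loop has no poles at the origin → type 0 system.
K_p = lim_{s→0} G(s) = 40 / (1·14) = 20/7.
e_ss = 5/(1 + K_p) = 5/(27/7) = 35/27.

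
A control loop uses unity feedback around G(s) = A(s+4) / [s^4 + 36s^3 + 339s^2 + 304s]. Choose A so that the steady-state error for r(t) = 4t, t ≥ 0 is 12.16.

Factoring s from the denominator leaves a polynomial with constant term 304, so the system is type 1.
K_v = lim_{s→0} s·G(s) = A·4 / 304 = (1/76)·A.
e_ss = 4/K_v = 12.16 ⇒ K_v = 25/76 ⇒ A = (25/76)/(1/76) = 25.

25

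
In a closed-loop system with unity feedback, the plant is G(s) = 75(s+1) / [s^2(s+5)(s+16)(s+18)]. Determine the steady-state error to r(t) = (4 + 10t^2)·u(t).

384

G(s) has two factors of s in the denominator, so the system is type 2. Taking each input component in turn:
  • 4: tracked with zero error.
  • 10t^2: e_ss = 20/K_a with K_a=5/96 → 384.
Total e_ss = 384.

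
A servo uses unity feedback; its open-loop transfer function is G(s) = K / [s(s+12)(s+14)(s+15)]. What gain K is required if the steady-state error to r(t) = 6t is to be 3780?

The open loop has one pole at the origin → type 1 system.
K_v = lim_{s→0} s·G(s) = K / (12·14·15) = (1/2520)·K.
e_ss = 6/K_v = 3780 ⇒ K_v = 1/630 ⇒ K = (1/630)/(1/2520) = 4.

4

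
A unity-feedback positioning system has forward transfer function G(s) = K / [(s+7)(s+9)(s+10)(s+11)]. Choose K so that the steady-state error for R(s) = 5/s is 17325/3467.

System type = 0 (no poles at s=0).
K_p = lim_{s→0} G(s) = K / (7·9·10·11) = (1/6930)·K.
e_ss = 5/(1 + K_p) = 17325/3467 ⇒ 1 + (1/6930)·K = 3467/3465 ⇒ K = 4.

4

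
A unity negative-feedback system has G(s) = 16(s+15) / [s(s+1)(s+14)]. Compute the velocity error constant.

The open loop has one pole at the origin → type 1 system.
K_v = lim_{s→0} s·G(s) = 16·15 / (1·14) = 120/7.

120/7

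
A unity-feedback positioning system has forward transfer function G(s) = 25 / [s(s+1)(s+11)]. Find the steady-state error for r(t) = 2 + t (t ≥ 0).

0.44

G(s) has one factor of s in the denominator, so the system is type 1. By superposition:
  • 2: tracked with zero error.
  • t: e_ss = 1/K_v with K_v=25/11 → 0.44.
Total e_ss = 0.44.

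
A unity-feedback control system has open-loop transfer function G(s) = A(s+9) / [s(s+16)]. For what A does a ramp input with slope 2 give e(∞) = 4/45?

40

System type = 1 (one pole at s=0).
K_v = lim_{s→0} s·G(s) = A·9 / (16) = 0.5625·A.
e_ss = 2/K_v = 4/45 ⇒ K_v = 22.5 ⇒ A = 22.5/0.5625 = 40.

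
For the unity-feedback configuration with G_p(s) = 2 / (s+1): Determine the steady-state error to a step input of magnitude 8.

8/3

System type = 0 (no poles at s=0).
K_p = lim_{s→0} G_p(s) = 2 / (1) = 2.
e_ss = 8/(1 + K_p) = 8/3.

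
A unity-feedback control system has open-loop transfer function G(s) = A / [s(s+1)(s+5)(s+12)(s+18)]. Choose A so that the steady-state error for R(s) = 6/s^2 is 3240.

System type = 1 (one pole at s=0).
K_v = lim_{s→0} s·G(s) = A / (1·5·12·18) = (1/1080)·A.
e_ss = 6/K_v = 3240 ⇒ K_v = 1/540 ⇒ A = (1/540)/(1/1080) = 2.

2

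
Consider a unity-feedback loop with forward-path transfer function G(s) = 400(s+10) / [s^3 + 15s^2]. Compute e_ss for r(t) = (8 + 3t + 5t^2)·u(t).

0.0375

Lowest-order denominator term is 15s^2, so the open loop has 2 poles at the origin → type 2 system. Taking each input component in turn:
  • 8: tracked with zero error.
  • 3t: tracked with zero error.
  • 5t^2: e_ss = 10/K_a with K_a=800/3 → 0.0375.
Total e_ss = 0.0375.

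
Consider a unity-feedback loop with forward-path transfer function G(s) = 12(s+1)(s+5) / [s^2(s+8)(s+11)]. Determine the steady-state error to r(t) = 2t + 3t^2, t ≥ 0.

G(s) has two factors of s in the denominator, so the system is type 2. Treating each term separately:
  • 2t: tracked with zero error.
  • 3t^2: e_ss = 6/K_a with K_a=15/22 → 8.8.
Total e_ss = 8.8.

8.8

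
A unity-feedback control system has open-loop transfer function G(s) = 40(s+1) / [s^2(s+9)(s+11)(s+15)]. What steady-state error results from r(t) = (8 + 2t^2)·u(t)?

The open loop has two poles at the origin → type 2 system. Treating each term separately:
  • 8: tracked with zero error.
  • 2t^2: e_ss = 4/K_a with K_a=8/297 → 148.5.
Total e_ss = 148.5.

148.5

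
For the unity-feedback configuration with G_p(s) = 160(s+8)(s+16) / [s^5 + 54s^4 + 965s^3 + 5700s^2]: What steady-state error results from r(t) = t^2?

285/512

The denominator has no term below 5700s^2 — 2 poles at s=0, type 2.
K_a = lim_{s→0} s^2·G_p(s) = 160·8·16 / 5700 = 1024/285.
r(t) = t^2 gives R(s) = 2/s^3.
e_ss = 2/K_a = 2/(1024/285) = 285/512.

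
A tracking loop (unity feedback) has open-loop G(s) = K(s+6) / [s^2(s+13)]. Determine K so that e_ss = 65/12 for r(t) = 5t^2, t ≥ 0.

Two free integrators in G(s): this is a type 2 system.
K_a = lim_{s→0} s^2·G(s) = K·6 / (13) = (6/13)·K.
e_ss = 10/K_a = 65/12 ⇒ K_a = 24/13 ⇒ K = (24/13)/(6/13) = 4.

4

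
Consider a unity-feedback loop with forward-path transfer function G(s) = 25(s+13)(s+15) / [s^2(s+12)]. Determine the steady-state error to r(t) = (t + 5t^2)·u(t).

System type = 2 (two poles at s=0). Treating each term separately:
  • t: tracked with zero error.
  • 5t^2: e_ss = 10/K_a with K_a=406.25 → 8/325.
Total e_ss = 8/325.

8/325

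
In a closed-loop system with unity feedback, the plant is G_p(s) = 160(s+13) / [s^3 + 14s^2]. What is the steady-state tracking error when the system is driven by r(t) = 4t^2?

Factoring s^2 from the denominator leaves a polynomial with constant term 14, so the system is type 2.
K_a = lim_{s→0} s^2·G_p(s) = 160·13 / 14 = 1040/7.
r(t) = 4t^2 gives R(s) = 8/s^3.
e_ss = 8/K_a = 8/(1040/7) = 7/130.

7/130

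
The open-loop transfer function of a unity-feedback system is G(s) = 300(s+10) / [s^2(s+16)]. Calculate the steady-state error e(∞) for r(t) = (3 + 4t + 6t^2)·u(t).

0.064

The open loop has two poles at the origin → type 2 system. Taking each input component in turn:
  • 3: tracked with zero error.
  • 4t: tracked with zero error.
  • 6t^2: e_ss = 12/K_a with K_a=187.5 → 0.064.
Total e_ss = 0.064.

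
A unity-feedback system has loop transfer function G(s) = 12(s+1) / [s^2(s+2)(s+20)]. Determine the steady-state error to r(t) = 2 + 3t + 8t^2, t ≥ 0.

Two free integrators in G(s): this is a type 2 system. Treating each term separately:
  • 2: tracked with zero error.
  • 3t: tracked with zero error.
  • 8t^2: e_ss = 16/K_a with K_a=0.3 → 160/3.
Total e_ss = 160/3.

160/3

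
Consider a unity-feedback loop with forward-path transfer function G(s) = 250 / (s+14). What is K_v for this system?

0

System type = 0 (no poles at s=0).
K_v = lim_{s→0} s·G(s) = 0 (the extra factor of s kills the finite limit).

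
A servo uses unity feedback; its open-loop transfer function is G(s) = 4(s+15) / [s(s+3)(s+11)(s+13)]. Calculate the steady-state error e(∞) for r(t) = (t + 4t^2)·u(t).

infinity

One free integrator in G(s): this is a type 1 system. Treating each term separately:
  • t: e_ss = 1/K_v with K_v=20/143 → 7.15.
  • 4t^2: a type-1 system cannot track it, e_ss → ∞.
The unbounded component dominates.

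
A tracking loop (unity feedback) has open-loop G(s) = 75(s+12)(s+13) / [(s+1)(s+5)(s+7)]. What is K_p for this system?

System type = 0 (no poles at s=0).
K_p = lim_{s→0} G(s) = 75·12·13 / (1·5·7) = 2340/7.

2340/7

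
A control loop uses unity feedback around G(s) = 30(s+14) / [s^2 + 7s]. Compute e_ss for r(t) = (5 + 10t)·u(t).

1/6

Lowest-order denominator term is 7s, so the open loop has 1 pole at the origin → type 1 system. By superposition:
  • 5: tracked with zero error.
  • 10t: e_ss = 10/K_v with K_v=60 → 1/6.
Total e_ss = 1/6.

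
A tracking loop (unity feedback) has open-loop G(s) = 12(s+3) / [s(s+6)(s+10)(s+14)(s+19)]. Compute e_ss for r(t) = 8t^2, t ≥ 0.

One free integrator in G(s): this is a type 1 system.
K_a = lim_{s→0} s^2·G(s) = 0; the steady-state error to this parabolic input grows without bound.

infinity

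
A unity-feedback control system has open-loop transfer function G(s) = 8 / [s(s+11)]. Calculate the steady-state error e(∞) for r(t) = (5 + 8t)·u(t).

The open loop has one pole at the origin → type 1 system. Treating each term separately:
  • 5: tracked with zero error.
  • 8t: e_ss = 8/K_v with K_v=8/11 → 11.
Total e_ss = 11.

11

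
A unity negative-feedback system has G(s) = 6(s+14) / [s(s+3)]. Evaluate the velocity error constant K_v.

28

G(s) has one factor of s in the denominator, so the system is type 1.
K_v = lim_{s→0} s·G(s) = 6·14 / (3) = 28.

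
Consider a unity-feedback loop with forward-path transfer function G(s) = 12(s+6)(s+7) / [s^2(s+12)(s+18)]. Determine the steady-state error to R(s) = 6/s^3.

18/7

Two free integrators in G(s): this is a type 2 system.
K_a = lim_{s→0} s^2·G(s) = 12·6·7 / (12·18) = 7/3.
r(t) = 3t^2 gives R(s) = 6/s^3.
e_ss = 6/K_a = 6/(7/3) = 18/7.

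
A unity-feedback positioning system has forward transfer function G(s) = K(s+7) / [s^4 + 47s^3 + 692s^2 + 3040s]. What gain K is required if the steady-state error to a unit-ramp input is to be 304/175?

Lowest-order denominator term is 3040s, so the open loop has 1 pole at the origin → type 1 system.
K_v = lim_{s→0} s·G(s) = K·7 / 3040 = (7/3040)·K.
e_ss = 1/K_v = 304/175 ⇒ K_v = 175/304 ⇒ K = (175/304)/(7/3040) = 250.

250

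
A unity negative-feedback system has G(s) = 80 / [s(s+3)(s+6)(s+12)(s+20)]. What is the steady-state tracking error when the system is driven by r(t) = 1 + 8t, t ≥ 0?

G(s) has one factor of s in the denominator, so the system is type 1. Taking each input component in turn:
  • 1: tracked with zero error.
  • 8t: e_ss = 8/K_v with K_v=1/54 → 432.
Total e_ss = 432.

432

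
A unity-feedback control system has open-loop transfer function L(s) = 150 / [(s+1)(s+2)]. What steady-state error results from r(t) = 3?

3/76

No free integrators in L(s): this is a type 0 system.
K_p = lim_{s→0} L(s) = 150 / (1·2) = 75.
e_ss = 3/(1 + K_p) = 3/76.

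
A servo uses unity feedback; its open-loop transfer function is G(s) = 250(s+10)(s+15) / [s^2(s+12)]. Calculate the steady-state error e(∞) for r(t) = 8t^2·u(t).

The open loop has two poles at the origin → type 2 system.
K_a = lim_{s→0} s^2·G(s) = 250·10·15 / (12) = 3125.
r(t) = 8t^2 gives R(s) = 16/s^3.
e_ss = 16/K_a = 16/3125.

16/3125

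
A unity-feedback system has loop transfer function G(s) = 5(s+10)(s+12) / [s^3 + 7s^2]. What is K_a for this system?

The denominator has no term below 7s^2 — 2 poles at s=0, type 2.
K_a = lim_{s→0} s^2·G(s) = 5·10·12 / 7 = 600/7.

600/7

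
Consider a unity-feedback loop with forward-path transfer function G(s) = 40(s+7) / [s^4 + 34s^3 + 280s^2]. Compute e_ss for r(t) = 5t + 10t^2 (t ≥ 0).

20

Lowest-order denominator term is 280s^2, so the open loop has 2 poles at the origin → type 2 system. Taking each input component in turn:
  • 5t: tracked with zero error.
  • 10t^2: e_ss = 20/K_a with K_a=1 → 20.
Total e_ss = 20.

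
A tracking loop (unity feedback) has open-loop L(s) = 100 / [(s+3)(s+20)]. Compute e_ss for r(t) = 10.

The open loop has no poles at the origin → type 0 system.
K_p = lim_{s→0} L(s) = 100 / (3·20) = 5/3.
e_ss = 10/(1 + K_p) = 10/(8/3) = 3.75.

3.75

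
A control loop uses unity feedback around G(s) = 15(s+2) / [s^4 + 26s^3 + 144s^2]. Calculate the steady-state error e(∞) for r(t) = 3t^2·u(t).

28.8

Factoring s^2 from the denominator leaves a polynomial with constant term 144, so the system is type 2.
K_a = lim_{s→0} s^2·G(s) = 15·2 / 144 = 5/24.
r(t) = 3t^2 gives R(s) = 6/s^3.
e_ss = 6/K_a = 6/(5/24) = 28.8.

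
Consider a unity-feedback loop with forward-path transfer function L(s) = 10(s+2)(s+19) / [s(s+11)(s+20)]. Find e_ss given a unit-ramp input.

11/19

The open loop has one pole at the origin → type 1 system.
K_v = lim_{s→0} s·L(s) = 10·2·19 / (11·20) = 19/11.
e_ss = 1/K_v = 1/(19/11) = 11/19.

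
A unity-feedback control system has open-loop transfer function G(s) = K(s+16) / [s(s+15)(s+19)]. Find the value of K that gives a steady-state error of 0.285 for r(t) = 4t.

250

One free integrator in G(s): this is a type 1 system.
K_v = lim_{s→0} s·G(s) = K·16 / (15·19) = (16/285)·K.
e_ss = 4/K_v = 0.285 ⇒ K_v = 800/57 ⇒ K = (800/57)/(16/285) = 250.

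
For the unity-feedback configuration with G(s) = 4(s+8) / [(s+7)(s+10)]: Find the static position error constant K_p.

The open loop has no poles at the origin → type 0 system.
K_p = lim_{s→0} G(s) = 4·8 / (7·10) = 16/35.

16/35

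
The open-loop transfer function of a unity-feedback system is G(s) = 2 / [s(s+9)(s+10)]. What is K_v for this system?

The open loop has one pole at the origin → type 1 system.
K_v = lim_{s→0} s·G(s) = 2 / (9·10) = 1/45.

1/45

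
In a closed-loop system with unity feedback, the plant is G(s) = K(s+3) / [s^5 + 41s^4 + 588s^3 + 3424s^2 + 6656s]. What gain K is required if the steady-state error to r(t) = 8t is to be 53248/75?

25

Lowest-order denominator term is 6656s, so the open loop has 1 pole at the origin → type 1 system.
K_v = lim_{s→0} s·G(s) = K·3 / 6656 = (3/6656)·K.
e_ss = 8/K_v = 53248/75 ⇒ K_v = 75/6656 ⇒ K = (75/6656)/(3/6656) = 25.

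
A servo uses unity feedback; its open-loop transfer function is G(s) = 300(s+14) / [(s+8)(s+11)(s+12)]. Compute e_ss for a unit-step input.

44/219

G(s) has no factors of s in the denominator, so the system is type 0.
K_p = lim_{s→0} G(s) = 300·14 / (8·11·12) = 175/44.
e_ss = 1/(1 + K_p) = 1/(219/44) = 44/219.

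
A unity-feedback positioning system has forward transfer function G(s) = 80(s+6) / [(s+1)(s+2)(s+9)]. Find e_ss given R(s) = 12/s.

G(s) has no factors of s in the denominator, so the system is type 0.
K_p = lim_{s→0} G(s) = 80·6 / (1·2·9) = 80/3.
e_ss = 12/(1 + K_p) = 12/(83/3) = 36/83.

36/83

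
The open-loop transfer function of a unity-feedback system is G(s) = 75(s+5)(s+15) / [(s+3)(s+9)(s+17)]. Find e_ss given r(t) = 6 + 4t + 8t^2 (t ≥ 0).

infinity

No free integrators in G(s): this is a type 0 system. Taking each input component in turn:
  • 6: e_ss = 6/(1+K_p) with K_p=625/51 → 153/338.
  • 4t: a type-0 system cannot track it, e_ss → ∞.
  • 8t^2: a type-0 system cannot track it, e_ss → ∞.
The unbounded component dominates.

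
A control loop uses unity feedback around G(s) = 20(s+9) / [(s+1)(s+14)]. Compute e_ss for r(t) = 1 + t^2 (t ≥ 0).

No free integrators in G(s): this is a type 0 system. Treating each term separately:
  • 1: e_ss = 1/(1+K_p) with K_p=90/7 → 7/97.
  • t^2: a type-0 system cannot track it, e_ss → ∞.
The unbounded component dominates.

infinity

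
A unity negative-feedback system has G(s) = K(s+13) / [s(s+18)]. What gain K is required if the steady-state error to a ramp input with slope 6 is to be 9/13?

One free integrator in G(s): this is a type 1 system.
K_v = lim_{s→0} s·G(s) = K·13 / (18) = (13/18)·K.
e_ss = 6/K_v = 9/13 ⇒ K_v = 26/3 ⇒ K = (26/3)/(13/18) = 12.

12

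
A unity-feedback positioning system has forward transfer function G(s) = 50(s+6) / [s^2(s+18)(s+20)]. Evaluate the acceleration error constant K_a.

5/6

The open loop has two poles at the origin → type 2 system.
K_a = lim_{s→0} s^2·G(s) = 50·6 / (18·20) = 5/6.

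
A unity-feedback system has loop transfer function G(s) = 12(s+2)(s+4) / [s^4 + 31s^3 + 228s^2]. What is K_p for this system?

K_p = lim_{s→0} G(s); with 2 poles at the origin the limit diverges, so K_p = ∞.

infinity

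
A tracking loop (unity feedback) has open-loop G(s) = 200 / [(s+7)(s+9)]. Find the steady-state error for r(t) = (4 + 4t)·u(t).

System type = 0 (no poles at s=0). Taking each input component in turn:
  • 4: e_ss = 4/(1+K_p) with K_p=200/63 → 252/263.
  • 4t: a type-0 system cannot track it, e_ss → ∞.
The unbounded component dominates.

infinity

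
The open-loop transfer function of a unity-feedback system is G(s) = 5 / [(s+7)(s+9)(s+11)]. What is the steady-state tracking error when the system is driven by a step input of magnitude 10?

3465/349

G(s) has no factors of s in the denominator, so the system is type 0.
K_p = lim_{s→0} G(s) = 5 / (7·9·11) = 5/693.
e_ss = 10/(1 + K_p) = 10/(698/693) = 3465/349.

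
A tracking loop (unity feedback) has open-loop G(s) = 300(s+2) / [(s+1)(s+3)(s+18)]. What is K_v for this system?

0

The open loop has no poles at the origin → type 0 system.
K_v = lim_{s→0} s·G(s) = 0 (the extra factor of s kills the finite limit).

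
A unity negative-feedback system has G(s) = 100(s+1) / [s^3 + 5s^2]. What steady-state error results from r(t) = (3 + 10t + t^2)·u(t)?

0.1

Lowest-order denominator term is 5s^2, so the open loop has 2 poles at the origin → type 2 system. By superposition:
  • 3: tracked with zero error.
  • 10t: tracked with zero error.
  • t^2: e_ss = 2/K_a with K_a=20 → 0.1.
Total e_ss = 0.1.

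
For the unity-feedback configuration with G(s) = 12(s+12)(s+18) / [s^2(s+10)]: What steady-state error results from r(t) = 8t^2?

The open loop has two poles at the origin → type 2 system.
K_a = lim_{s→0} s^2·G(s) = 12·12·18 / (10) = 259.2.
r(t) = 8t^2 gives R(s) = 16/s^3.
e_ss = 16/K_a = 16/259.2 = 5/81.

5/81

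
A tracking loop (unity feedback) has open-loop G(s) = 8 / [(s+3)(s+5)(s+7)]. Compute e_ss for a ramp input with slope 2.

G(s) has no factors of s in the denominator, so the system is type 0.
For a type-0 system K_v = 0, so e_ss to a ramp input is unbounded.

infinity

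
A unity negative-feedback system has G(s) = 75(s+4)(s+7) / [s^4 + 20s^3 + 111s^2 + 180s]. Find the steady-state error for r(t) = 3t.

9/35

Factoring s from the denominator leaves a polynomial with constant term 180, so the system is type 1.
K_v = lim_{s→0} s·G(s) = 75·4·7 / 180 = 35/3.
e_ss = 3/K_v = 3/(35/3) = 9/35.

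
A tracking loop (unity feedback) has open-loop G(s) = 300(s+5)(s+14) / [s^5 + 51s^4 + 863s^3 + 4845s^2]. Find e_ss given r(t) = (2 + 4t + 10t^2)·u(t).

Lowest-order denominator term is 4845s^2, so the open loop has 2 poles at the origin → type 2 system. Treating each term separately:
  • 2: tracked with zero error.
  • 4t: tracked with zero error.
  • 10t^2: e_ss = 20/K_a with K_a=1400/323 → 323/70.
Total e_ss = 323/70.

323/70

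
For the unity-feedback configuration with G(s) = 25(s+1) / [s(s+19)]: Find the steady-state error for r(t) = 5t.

3.8

System type = 1 (one pole at s=0).
K_v = lim_{s→0} s·G(s) = 25·1 / (19) = 25/19.
e_ss = 5/K_v = 5/(25/19) = 3.8.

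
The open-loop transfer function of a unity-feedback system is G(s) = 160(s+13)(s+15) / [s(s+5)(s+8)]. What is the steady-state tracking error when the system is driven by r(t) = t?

1/780

G(s) has one factor of s in the denominator, so the system is type 1.
K_v = lim_{s→0} s·G(s) = 160·13·15 / (5·8) = 780.
e_ss = 1/K_v = 1/780.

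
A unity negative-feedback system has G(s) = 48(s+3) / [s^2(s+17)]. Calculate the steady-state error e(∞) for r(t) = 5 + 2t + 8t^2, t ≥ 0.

The open loop has two poles at the origin → type 2 system. Taking each input component in turn:
  • 5: tracked with zero error.
  • 2t: tracked with zero error.
  • 8t^2: e_ss = 16/K_a with K_a=144/17 → 17/9.
Total e_ss = 17/9.

17/9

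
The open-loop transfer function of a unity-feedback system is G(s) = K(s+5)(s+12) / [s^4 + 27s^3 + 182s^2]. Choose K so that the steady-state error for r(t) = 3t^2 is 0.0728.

250

The denominator has no term below 182s^2 — 2 poles at s=0, type 2.
K_a = lim_{s→0} s^2·G(s) = K·5·12 / 182 = (30/91)·K.
e_ss = 6/K_a = 0.0728 ⇒ K_a = 7500/91 ⇒ K = (7500/91)/(30/91) = 250.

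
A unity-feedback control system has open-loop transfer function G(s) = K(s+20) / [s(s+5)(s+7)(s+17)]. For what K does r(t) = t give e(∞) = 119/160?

G(s) has one factor of s in the denominator, so the system is type 1.
K_v = lim_{s→0} s·G(s) = K·20 / (5·7·17) = (4/119)·K.
e_ss = 1/K_v = 119/160 ⇒ K_v = 160/119 ⇒ K = (160/119)/(4/119) = 40.

40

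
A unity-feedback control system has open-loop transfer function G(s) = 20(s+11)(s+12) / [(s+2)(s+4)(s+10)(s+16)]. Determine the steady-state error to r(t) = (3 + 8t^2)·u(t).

G(s) has no factors of s in the denominator, so the system is type 0. Taking each input component in turn:
  • 3: e_ss = 3/(1+K_p) with K_p=2.0625 → 48/49.
  • 8t^2: a type-0 system cannot track it, e_ss → ∞.
The unbounded component dominates.

infinity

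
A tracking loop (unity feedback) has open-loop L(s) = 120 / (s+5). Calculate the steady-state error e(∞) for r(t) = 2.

L(s) has no factors of s in the denominator, so the system is type 0.
K_p = lim_{s→0} L(s) = 120 / (5) = 24.
e_ss = 2/(1 + K_p) = 2/25 = 0.08.

0.08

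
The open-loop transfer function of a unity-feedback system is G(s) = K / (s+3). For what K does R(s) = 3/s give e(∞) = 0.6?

G(s) has no factors of s in the denominator, so the system is type 0.
K_p = lim_{s→0} G(s) = K / (3) = (1/3)·K.
e_ss = 3/(1 + K_p) = 0.6 ⇒ 1 + (1/3)·K = 5 ⇒ K = 12.

12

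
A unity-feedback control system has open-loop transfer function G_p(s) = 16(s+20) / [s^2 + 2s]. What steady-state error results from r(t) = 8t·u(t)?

0.05

Lowest-order denominator term is 2s, so the open loop has 1 pole at the origin → type 1 system.
K_v = lim_{s→0} s·G_p(s) = 16·20 / 2 = 160.
e_ss = 8/K_v = 8/160 = 0.05.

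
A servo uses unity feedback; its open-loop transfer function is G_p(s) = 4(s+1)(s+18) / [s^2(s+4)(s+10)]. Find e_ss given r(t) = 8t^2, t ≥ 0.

80/9

The open loop has two poles at the origin → type 2 system.
K_a = lim_{s→0} s^2·G_p(s) = 4·1·18 / (4·10) = 1.8.
r(t) = 8t^2 gives R(s) = 16/s^3.
e_ss = 16/K_a = 16/1.8 = 80/9.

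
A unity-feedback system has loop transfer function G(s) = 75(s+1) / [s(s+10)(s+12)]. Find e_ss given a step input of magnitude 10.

System type = 1 (one pole at s=0).
A type-1 system has K_p = ∞, so it tracks a step input with zero steady-state error.

0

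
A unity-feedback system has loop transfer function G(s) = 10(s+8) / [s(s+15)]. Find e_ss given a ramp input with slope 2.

The open loop has one pole at the origin → type 1 system.
K_v = lim_{s→0} s·G(s) = 10·8 / (15) = 16/3.
e_ss = 2/K_v = 2/(16/3) = 0.375.

0.375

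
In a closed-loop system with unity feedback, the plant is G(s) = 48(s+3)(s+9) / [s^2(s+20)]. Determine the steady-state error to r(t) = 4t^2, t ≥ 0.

Two free integrators in G(s): this is a type 2 system.
K_a = lim_{s→0} s^2·G(s) = 48·3·9 / (20) = 64.8.
r(t) = 4t^2 gives R(s) = 8/s^3.
e_ss = 8/K_a = 8/64.8 = 10/81.

10/81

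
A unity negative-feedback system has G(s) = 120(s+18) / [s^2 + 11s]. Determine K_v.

The denominator has no term below 11s — 1 pole at s=0, type 1.
K_v = lim_{s→0} s·G(s) = 120·18 / 11 = 2160/11.

2160/11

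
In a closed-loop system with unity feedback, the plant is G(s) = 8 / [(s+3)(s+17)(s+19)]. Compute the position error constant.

G(s) has no factors of s in the denominator, so the system is type 0.
K_p = lim_{s→0} G(s) = 8 / (3·17·19) = 8/969.

8/969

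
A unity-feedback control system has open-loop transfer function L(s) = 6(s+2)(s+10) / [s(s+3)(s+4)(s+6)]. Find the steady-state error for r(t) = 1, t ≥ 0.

0

System type = 1 (one pole at s=0).
A type-1 system has K_p = ∞, so it tracks a step input with zero steady-state error.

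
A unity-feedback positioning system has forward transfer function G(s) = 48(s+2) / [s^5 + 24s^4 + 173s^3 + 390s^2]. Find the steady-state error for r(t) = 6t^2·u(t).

48.75

The denominator has no term below 390s^2 — 2 poles at s=0, type 2.
K_a = lim_{s→0} s^2·G(s) = 48·2 / 390 = 16/65.
r(t) = 6t^2 gives R(s) = 12/s^3.
e_ss = 12/K_a = 12/(16/65) = 48.75.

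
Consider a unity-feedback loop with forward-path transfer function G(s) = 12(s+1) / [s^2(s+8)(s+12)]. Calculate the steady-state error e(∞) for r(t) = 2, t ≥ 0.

The open loop has two poles at the origin → type 2 system.
A type-2 system has K_p = ∞, so it tracks a step input with zero steady-state error.

0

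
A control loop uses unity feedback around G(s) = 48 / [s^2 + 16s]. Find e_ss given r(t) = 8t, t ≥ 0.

Lowest-order denominator term is 16s, so the open loop has 1 pole at the origin → type 1 system.
K_v = lim_{s→0} s·G(s) = 48 / 16 = 3.
e_ss = 8/K_v = 8/3.

8/3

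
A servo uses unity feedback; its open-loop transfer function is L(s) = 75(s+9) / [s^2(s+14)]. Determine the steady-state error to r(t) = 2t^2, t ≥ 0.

56/675

System type = 2 (two poles at s=0).
K_a = lim_{s→0} s^2·L(s) = 75·9 / (14) = 675/14.
r(t) = 2t^2 gives R(s) = 4/s^3.
e_ss = 4/K_a = 4/(675/14) = 56/675.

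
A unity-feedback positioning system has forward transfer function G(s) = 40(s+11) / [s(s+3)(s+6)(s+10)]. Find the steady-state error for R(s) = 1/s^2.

9/22

G(s) has one factor of s in the denominator, so the system is type 1.
K_v = lim_{s→0} s·G(s) = 40·11 / (3·6·10) = 22/9.
e_ss = 1/K_v = 1/(22/9) = 9/22.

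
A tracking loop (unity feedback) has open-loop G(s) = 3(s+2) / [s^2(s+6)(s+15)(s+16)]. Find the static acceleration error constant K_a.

1/240

G(s) has two factors of s in the denominator, so the system is type 2.
K_a = lim_{s→0} s^2·G(s) = 3·2 / (6·15·16) = 1/240.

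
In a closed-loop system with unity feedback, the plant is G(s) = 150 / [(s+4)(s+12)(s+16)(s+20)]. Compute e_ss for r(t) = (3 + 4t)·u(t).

System type = 0 (no poles at s=0). Treating each term separately:
  • 3: e_ss = 3/(1+K_p) with K_p=5/512 → 1536/517.
  • 4t: a type-0 system cannot track it, e_ss → ∞.
The unbounded component dominates.

infinity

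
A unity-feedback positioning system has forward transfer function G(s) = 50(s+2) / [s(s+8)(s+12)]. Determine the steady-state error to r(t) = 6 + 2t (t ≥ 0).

One free integrator in G(s): this is a type 1 system. Taking each input component in turn:
  • 6: tracked with zero error.
  • 2t: e_ss = 2/K_v with K_v=25/24 → 1.92.
Total e_ss = 1.92.

1.92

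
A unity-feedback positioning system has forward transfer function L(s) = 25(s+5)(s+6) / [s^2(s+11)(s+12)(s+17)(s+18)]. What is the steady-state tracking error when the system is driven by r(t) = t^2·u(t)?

System type = 2 (two poles at s=0).
K_a = lim_{s→0} s^2·L(s) = 25·5·6 / (11·12·17·18) = 125/6732.
r(t) = t^2 gives R(s) = 2/s^3.
e_ss = 2/K_a = 2/(125/6732) = 107.712.

107.712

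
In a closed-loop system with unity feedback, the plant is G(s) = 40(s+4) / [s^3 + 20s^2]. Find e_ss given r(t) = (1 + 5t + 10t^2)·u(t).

2.5

Factoring s^2 from the denominator leaves a polynomial with constant term 20, so the system is type 2. By superposition:
  • 1: tracked with zero error.
  • 5t: tracked with zero error.
  • 10t^2: e_ss = 20/K_a with K_a=8 → 2.5.
Total e_ss = 2.5.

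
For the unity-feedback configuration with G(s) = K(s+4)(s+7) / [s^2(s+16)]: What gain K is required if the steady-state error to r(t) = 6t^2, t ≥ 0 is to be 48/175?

The open loop has two poles at the origin → type 2 system.
K_a = lim_{s→0} s^2·G(s) = K·4·7 / (16) = 1.75·K.
e_ss = 12/K_a = 48/175 ⇒ K_a = 43.75 ⇒ K = 43.75/1.75 = 25.

25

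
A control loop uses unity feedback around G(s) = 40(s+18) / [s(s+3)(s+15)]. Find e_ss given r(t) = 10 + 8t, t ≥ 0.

0.5

G(s) has one factor of s in the denominator, so the system is type 1. Taking each input component in turn:
  • 10: tracked with zero error.
  • 8t: e_ss = 8/K_v with K_v=16 → 0.5.
Total e_ss = 0.5.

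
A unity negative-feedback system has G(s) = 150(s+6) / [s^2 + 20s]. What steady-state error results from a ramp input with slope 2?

2/45

Factoring s from the denominator leaves a polynomial with constant term 20, so the system is type 1.
K_v = lim_{s→0} s·G(s) = 150·6 / 20 = 45.
e_ss = 2/K_v = 2/45.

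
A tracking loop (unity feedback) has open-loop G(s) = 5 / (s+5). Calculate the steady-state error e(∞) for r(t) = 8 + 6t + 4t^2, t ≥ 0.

infinity

System type = 0 (no poles at s=0). Treating each term separately:
  • 8: e_ss = 8/(1+K_p) with K_p=1 → 4.
  • 6t: a type-0 system cannot track it, e_ss → ∞.
  • 4t^2: a type-0 system cannot track it, e_ss → ∞.
The unbounded component dominates.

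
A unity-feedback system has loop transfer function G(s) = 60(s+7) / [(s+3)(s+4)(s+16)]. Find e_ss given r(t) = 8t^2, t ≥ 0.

No free integrators in G(s): this is a type 0 system.
For a type-0 system K_a = 0, so e_ss to a parabolic input is unbounded.

infinity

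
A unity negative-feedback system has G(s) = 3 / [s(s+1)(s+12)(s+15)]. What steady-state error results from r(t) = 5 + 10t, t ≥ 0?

One free integrator in G(s): this is a type 1 system. By superposition:
  • 5: tracked with zero error.
  • 10t: e_ss = 10/K_v with K_v=1/60 → 600.
Total e_ss = 600.

600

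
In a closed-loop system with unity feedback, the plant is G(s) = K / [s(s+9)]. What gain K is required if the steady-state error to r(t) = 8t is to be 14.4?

5

One free integrator in G(s): this is a type 1 system.
K_v = lim_{s→0} s·G(s) = K / (9) = (1/9)·K.
e_ss = 8/K_v = 14.4 ⇒ K_v = 5/9 ⇒ K = (5/9)/(1/9) = 5.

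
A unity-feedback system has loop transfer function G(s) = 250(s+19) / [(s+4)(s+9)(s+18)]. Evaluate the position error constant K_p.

2375/324

System type = 0 (no poles at s=0).
K_p = lim_{s→0} G(s) = 250·19 / (4·9·18) = 2375/324.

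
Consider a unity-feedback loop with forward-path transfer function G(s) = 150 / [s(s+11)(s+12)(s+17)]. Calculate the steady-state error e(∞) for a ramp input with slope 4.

59.84

G(s) has one factor of s in the denominator, so the system is type 1.
K_v = lim_{s→0} s·G(s) = 150 / (11·12·17) = 25/374.
e_ss = 4/K_v = 4/(25/374) = 59.84.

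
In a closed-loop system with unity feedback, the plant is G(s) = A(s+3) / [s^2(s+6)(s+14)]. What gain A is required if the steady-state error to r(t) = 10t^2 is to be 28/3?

The open loop has two poles at the origin → type 2 system.
K_a = lim_{s→0} s^2·G(s) = A·3 / (6·14) = (1/28)·A.
e_ss = 20/K_a = 28/3 ⇒ K_a = 15/7 ⇒ A = (15/7)/(1/28) = 60.

60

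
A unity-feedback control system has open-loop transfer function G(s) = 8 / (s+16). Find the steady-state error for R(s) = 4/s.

The open loop has no poles at the origin → type 0 system.
K_p = lim_{s→0} G(s) = 8 / (16) = 0.5.
e_ss = 4/(1 + K_p) = 4/1.5 = 8/3.

8/3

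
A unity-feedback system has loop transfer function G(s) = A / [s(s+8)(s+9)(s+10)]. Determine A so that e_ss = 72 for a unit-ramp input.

The open loop has one pole at the origin → type 1 system.
K_v = lim_{s→0} s·G(s) = A / (8·9·10) = (1/720)·A.
e_ss = 1/K_v = 72 ⇒ K_v = 1/72 ⇒ A = (1/72)/(1/720) = 10.

10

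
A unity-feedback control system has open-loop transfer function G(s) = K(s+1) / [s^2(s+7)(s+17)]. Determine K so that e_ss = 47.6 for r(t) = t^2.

5

G(s) has two factors of s in the denominator, so the system is type 2.
K_a = lim_{s→0} s^2·G(s) = K·1 / (7·17) = (1/119)·K.
e_ss = 2/K_a = 47.6 ⇒ K_a = 5/119 ⇒ K = (5/119)/(1/119) = 5.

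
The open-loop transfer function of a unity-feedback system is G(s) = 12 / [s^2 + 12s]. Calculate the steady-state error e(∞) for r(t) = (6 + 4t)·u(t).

4

The denominator has no term below 12s — 1 pole at s=0, type 1. Taking each input component in turn:
  • 6: tracked with zero error.
  • 4t: e_ss = 4/K_v with K_v=1 → 4.
Total e_ss = 4.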